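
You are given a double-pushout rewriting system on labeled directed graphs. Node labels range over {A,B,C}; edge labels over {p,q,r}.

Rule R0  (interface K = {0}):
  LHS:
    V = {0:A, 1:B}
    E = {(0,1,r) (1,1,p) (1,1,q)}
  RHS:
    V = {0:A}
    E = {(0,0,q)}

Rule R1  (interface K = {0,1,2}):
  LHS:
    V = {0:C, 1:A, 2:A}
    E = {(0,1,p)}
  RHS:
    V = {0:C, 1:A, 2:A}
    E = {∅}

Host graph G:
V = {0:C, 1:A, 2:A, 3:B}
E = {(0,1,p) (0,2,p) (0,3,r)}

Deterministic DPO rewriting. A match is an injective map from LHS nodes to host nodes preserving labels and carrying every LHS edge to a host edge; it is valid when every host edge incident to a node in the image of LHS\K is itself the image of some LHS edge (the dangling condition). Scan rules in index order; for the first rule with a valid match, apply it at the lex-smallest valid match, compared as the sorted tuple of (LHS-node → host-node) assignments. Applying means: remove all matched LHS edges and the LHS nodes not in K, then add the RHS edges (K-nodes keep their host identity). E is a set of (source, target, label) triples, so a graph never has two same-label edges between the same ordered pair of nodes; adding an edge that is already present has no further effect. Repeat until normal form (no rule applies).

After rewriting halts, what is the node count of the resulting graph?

[0] host  ⇒  4 nodes, 3 edges  {0-p->1 0-p->2 0-r->3}
[1] R1 @ {0↦0, 1↦1, 2↦2}  ⇒  4 nodes, 2 edges  {0-p->2 0-r->3}
[2] R1 @ {0↦0, 1↦2, 2↦1}  ⇒  4 nodes, 1 edges  {0-r->3}
final graph: no rule applies after step 2
NF nodes: {0:C, 1:A, 2:A, 3:B}

Answer: 4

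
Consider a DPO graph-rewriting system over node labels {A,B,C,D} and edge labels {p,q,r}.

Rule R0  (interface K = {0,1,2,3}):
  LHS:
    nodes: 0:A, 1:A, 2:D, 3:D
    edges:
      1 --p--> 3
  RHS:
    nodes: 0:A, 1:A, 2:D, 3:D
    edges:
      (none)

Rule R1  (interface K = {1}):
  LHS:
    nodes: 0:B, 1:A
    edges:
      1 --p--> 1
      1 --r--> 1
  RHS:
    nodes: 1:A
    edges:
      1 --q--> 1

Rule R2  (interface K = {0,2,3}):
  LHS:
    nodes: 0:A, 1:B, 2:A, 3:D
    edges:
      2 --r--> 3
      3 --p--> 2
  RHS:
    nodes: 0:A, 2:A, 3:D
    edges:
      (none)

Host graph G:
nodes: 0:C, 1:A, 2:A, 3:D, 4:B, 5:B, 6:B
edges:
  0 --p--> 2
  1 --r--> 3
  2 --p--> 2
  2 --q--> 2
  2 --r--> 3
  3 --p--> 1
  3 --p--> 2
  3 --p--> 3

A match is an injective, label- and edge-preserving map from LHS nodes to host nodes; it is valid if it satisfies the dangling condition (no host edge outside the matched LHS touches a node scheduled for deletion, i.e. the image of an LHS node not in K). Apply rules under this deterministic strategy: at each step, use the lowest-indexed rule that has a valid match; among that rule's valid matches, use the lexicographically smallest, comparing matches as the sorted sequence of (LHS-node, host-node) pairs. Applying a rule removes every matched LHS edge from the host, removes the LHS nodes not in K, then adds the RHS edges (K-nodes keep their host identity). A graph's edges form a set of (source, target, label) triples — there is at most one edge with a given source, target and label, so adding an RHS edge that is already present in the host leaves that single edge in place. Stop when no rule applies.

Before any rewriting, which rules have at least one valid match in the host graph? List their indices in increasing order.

Answer: [R2]

Derivation:
R0: no valid match — LHS pattern not found
R1: no valid match — LHS pattern not found
R2: 6 valid matches — {0↦1, 1↦4, 2↦2, 3↦3}, {0↦1, 1↦5, 2↦2, 3↦3}, {0↦1, 1↦6, 2↦2, 3↦3} (+3 more)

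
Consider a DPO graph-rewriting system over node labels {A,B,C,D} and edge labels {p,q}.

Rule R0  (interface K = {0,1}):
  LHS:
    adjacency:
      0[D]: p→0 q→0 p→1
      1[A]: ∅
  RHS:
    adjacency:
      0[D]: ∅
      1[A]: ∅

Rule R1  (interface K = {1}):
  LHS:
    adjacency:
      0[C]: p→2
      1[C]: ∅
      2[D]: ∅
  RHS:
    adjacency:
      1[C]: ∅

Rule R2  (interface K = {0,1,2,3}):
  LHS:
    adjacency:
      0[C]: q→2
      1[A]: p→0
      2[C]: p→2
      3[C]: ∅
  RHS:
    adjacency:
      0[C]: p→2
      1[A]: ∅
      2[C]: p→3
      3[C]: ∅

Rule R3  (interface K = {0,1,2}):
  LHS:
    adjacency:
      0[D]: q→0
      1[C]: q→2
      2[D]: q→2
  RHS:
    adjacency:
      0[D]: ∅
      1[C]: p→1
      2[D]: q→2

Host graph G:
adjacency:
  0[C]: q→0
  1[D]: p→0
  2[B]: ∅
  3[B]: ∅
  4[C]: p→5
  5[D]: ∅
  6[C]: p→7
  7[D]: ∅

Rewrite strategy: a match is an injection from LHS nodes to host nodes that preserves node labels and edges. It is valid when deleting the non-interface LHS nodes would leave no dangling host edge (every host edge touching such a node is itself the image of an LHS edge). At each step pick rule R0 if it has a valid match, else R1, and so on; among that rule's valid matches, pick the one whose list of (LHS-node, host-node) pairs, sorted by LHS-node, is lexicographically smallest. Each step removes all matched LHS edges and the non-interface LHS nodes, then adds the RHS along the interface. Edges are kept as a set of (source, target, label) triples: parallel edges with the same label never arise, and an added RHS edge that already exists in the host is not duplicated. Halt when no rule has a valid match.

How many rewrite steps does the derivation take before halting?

[0] host  ⇒  8 nodes, 4 edges  {0-q->0 1-p->0 4-p->5 6-p->7}
[1] R1 @ {0↦4, 1↦0, 2↦5}  ⇒  6 nodes, 3 edges  {0-q->0 1-p->0 6-p->7}
[2] R1 @ {0↦6, 1↦0, 2↦7}  ⇒  4 nodes, 2 edges  {0-q->0 1-p->0}
normal form: no rule applies after step 2

Answer: 2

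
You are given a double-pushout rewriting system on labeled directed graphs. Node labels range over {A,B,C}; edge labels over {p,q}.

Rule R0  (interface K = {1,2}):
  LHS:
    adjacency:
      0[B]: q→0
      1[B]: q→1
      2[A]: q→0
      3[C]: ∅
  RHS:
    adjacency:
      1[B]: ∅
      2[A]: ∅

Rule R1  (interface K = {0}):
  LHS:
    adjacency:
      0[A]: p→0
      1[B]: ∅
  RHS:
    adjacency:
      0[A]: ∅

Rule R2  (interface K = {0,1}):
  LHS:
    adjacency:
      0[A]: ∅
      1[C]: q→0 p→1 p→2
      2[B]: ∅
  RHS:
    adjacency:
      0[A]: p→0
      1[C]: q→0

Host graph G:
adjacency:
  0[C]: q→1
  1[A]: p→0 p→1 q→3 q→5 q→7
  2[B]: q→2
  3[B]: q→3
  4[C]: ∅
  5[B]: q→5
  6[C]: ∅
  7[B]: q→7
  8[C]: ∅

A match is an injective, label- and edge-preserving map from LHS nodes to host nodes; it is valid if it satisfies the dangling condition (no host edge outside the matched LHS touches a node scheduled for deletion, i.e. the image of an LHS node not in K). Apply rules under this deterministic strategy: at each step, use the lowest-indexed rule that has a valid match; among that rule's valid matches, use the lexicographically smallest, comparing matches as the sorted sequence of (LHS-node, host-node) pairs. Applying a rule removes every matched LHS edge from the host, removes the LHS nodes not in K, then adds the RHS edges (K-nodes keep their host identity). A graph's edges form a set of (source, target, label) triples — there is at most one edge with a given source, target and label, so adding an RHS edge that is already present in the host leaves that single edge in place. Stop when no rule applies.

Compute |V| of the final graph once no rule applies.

[0] host  ⇒  9 nodes, 10 edges  {0-q->1 1-p->0 1-p->1 1-q->3 1-q->5 1-q->7 2-q->2 3-q->3 5-q->5 7-q->7}
[1] R0 @ {0↦3, 1↦2, 2↦1, 3↦4}  ⇒  7 nodes, 7 edges  {0-q->1 1-p->0 1-p->1 1-q->5 1-q->7 5-q->5 7-q->7}
[2] R0 @ {0↦5, 1↦7, 2↦1, 3↦6}  ⇒  5 nodes, 4 edges  {0-q->1 1-p->0 1-p->1 1-q->7}
[3] R1 @ {0↦1, 1↦2}  ⇒  4 nodes, 3 edges  {0-q->1 1-p->0 1-q->7}
final graph: no rule applies after step 3
NF nodes: {0:C, 1:A, 7:B, 8:C}

Answer: 4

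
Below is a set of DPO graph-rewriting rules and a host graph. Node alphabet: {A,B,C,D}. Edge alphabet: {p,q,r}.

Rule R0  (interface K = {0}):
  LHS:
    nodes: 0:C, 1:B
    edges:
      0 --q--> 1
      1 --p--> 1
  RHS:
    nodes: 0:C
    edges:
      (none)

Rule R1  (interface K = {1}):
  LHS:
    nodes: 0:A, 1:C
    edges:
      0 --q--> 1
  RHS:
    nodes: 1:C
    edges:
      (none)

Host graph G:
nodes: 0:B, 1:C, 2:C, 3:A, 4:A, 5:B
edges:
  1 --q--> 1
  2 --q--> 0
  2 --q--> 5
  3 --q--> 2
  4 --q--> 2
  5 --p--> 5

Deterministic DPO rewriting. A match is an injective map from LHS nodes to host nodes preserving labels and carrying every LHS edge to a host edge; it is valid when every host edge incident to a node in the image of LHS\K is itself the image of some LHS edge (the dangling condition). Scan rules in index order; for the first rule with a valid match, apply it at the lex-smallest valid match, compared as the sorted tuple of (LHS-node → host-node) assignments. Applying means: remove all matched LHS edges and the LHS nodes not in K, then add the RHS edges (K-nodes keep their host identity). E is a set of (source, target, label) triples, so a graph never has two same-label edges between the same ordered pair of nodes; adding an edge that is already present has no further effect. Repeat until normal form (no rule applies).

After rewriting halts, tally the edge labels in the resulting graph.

initial: |V|=6 |E|=6  E = 1-q->1 2-q->0 2-q->5 3-q->2 4-q->2 5-p->5
step 1: apply R0 at {0↦2, 1↦5}  → |V|=5 |E|=4  E = 1-q->1 2-q->0 3-q->2 4-q->2
step 2: apply R1 at {0↦3, 1↦2}  → |V|=4 |E|=3  E = 1-q->1 2-q->0 4-q->2
step 3: apply R1 at {0↦4, 1↦2}  → |V|=3 |E|=2  E = 1-q->1 2-q->0
final graph: no rule applies after step 3
NF edges: [(1, 1, 'q'), (2, 0, 'q')]

Answer: q:2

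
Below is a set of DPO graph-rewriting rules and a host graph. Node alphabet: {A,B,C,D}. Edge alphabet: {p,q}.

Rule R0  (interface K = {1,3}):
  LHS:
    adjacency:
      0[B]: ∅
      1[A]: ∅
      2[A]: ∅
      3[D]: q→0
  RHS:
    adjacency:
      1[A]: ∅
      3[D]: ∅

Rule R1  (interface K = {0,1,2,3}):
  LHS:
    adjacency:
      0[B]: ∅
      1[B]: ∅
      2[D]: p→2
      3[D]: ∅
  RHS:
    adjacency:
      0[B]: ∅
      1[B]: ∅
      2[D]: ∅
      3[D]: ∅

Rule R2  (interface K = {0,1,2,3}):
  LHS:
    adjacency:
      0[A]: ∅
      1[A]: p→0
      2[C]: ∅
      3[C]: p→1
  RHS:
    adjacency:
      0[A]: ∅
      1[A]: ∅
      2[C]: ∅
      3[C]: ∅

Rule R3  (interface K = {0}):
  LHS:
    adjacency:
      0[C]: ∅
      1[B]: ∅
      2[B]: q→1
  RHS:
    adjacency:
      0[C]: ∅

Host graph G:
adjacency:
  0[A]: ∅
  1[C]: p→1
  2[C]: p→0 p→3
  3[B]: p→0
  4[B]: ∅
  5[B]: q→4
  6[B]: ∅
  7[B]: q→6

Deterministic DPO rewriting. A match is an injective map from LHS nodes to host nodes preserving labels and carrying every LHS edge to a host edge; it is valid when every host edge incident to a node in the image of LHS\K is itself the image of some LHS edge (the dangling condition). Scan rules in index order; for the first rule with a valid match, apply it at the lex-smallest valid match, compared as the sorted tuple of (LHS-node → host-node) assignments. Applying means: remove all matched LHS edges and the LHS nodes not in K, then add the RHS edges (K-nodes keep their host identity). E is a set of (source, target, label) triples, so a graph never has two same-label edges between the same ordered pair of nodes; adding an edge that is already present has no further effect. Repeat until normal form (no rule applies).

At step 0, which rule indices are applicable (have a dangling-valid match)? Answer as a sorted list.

Answer: [R3]

Derivation:
R0: no valid match — LHS pattern not found
R1: no valid match — LHS pattern not found
R2: no valid match — LHS pattern not found
R3: 4 valid matches — {0↦1, 1↦4, 2↦5}, {0↦1, 1↦6, 2↦7}, {0↦2, 1↦4, 2↦5} (+1 more)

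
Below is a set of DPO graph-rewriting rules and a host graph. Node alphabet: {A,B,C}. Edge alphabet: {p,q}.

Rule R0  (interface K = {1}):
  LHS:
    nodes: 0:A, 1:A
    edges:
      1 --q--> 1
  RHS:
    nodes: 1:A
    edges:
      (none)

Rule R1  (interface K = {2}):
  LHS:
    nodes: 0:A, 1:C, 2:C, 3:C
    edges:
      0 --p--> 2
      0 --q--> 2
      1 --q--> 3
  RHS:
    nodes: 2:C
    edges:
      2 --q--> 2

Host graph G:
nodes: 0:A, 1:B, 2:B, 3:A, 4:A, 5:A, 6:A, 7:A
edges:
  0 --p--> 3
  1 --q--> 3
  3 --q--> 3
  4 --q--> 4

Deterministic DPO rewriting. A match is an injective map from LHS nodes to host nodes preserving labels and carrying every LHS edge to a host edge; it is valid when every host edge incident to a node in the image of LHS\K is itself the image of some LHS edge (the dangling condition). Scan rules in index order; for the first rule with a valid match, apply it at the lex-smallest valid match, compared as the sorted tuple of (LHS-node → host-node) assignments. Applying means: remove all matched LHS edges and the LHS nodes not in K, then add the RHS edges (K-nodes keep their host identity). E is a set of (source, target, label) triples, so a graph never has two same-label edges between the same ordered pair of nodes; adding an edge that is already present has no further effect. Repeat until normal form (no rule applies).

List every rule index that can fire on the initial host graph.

Answer: [R0]

Derivation:
R0: 6 valid matches — {0↦5, 1↦3}, {0↦5, 1↦4}, {0↦6, 1↦3} (+3 more)
R1: no valid match — LHS pattern not found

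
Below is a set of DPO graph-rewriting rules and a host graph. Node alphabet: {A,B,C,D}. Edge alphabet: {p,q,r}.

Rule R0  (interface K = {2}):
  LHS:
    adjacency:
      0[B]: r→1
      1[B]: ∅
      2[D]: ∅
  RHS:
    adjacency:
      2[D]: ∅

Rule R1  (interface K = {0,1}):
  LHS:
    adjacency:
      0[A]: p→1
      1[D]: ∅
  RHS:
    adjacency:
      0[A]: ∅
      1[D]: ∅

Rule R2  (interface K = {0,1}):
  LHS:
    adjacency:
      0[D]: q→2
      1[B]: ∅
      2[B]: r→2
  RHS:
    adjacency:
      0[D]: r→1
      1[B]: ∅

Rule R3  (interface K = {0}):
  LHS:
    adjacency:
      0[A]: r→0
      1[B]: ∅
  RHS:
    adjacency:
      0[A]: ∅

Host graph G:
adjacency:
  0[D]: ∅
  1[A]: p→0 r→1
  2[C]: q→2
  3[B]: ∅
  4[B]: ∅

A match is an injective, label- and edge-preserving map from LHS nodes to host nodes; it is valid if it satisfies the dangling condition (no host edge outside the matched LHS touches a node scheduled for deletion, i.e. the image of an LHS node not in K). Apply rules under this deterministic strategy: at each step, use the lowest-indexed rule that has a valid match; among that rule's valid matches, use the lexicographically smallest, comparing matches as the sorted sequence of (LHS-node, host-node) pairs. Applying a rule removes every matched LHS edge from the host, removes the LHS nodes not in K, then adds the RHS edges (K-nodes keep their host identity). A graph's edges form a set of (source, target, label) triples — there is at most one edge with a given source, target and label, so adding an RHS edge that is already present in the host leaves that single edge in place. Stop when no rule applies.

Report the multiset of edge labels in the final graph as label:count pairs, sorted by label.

Answer: q:1

Derivation:
[0] host  ⇒  5 nodes, 3 edges  {1-p->0 1-r->1 2-q->2}
[1] R1 @ {0↦1, 1↦0}  ⇒  5 nodes, 2 edges  {1-r->1 2-q->2}
[2] R3 @ {0↦1, 1↦3}  ⇒  4 nodes, 1 edges  {2-q->2}
normal form: no rule applies after step 2
NF edges: [(2, 2, 'q')]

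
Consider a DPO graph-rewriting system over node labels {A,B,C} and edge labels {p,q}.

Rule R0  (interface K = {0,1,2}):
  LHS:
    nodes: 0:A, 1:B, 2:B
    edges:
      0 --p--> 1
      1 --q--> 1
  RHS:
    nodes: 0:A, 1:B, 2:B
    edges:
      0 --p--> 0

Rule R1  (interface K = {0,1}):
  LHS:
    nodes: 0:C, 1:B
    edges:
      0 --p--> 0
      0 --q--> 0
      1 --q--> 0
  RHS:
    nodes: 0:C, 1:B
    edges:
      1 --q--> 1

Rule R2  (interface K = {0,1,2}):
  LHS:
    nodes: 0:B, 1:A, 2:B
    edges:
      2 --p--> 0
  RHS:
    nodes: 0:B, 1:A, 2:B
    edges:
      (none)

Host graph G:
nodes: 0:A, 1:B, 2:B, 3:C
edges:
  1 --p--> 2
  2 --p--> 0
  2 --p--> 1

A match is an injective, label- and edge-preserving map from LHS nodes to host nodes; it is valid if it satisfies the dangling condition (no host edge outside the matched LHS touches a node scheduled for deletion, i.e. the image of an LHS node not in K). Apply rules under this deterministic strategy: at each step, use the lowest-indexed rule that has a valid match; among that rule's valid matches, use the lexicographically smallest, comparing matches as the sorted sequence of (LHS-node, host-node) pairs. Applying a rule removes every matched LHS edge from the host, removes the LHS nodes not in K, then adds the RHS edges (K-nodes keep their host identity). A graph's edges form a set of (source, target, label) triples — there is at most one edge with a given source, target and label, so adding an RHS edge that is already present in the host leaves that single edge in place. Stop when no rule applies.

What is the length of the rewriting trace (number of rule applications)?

Answer: 2

Derivation:
[0] host  ⇒  4 nodes, 3 edges  {1-p->2 2-p->0 2-p->1}
[1] R2 @ {0↦1, 1↦0, 2↦2}  ⇒  4 nodes, 2 edges  {1-p->2 2-p->0}
[2] R2 @ {0↦2, 1↦0, 2↦1}  ⇒  4 nodes, 1 edges  {2-p->0}
halt: no rule applies after step 2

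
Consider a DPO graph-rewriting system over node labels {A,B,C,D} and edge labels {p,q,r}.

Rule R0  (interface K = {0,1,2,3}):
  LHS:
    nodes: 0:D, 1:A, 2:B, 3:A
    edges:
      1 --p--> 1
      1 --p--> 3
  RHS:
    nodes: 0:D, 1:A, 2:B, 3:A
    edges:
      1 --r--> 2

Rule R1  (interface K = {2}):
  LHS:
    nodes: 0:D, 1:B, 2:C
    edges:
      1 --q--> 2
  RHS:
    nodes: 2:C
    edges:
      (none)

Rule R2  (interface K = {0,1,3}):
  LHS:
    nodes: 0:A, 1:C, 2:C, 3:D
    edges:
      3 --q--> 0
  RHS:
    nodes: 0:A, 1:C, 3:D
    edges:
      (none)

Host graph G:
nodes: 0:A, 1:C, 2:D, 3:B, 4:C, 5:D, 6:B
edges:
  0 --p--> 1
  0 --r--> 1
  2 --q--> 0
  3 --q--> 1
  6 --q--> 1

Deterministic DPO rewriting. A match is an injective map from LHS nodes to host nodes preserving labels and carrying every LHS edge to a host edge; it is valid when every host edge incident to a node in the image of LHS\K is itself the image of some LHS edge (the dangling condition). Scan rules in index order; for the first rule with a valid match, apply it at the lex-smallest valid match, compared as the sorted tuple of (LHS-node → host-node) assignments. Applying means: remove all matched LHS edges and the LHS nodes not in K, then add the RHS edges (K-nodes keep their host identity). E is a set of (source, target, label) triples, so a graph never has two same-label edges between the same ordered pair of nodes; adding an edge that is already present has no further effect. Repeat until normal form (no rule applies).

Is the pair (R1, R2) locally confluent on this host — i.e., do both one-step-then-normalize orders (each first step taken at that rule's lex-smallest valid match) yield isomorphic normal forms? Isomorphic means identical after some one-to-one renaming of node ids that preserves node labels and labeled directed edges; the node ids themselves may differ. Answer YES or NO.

Answer: YES

Steps:
branch R1-first: apply at {0↦5, 1↦3, 2↦1} → |E|=4, then 2 more step(s) → NF |V|=2 |E|=2 V={0:A, 1:C} E=0-p->1 0-r->1
branch R2-first: apply at {0↦0, 1↦1, 2↦4, 3↦2} → |E|=4, then 2 more step(s) → NF |V|=2 |E|=2 V={0:A, 1:C} E=0-p->1 0-r->1
graphs isomorphic (equal up to label-preserving node renaming)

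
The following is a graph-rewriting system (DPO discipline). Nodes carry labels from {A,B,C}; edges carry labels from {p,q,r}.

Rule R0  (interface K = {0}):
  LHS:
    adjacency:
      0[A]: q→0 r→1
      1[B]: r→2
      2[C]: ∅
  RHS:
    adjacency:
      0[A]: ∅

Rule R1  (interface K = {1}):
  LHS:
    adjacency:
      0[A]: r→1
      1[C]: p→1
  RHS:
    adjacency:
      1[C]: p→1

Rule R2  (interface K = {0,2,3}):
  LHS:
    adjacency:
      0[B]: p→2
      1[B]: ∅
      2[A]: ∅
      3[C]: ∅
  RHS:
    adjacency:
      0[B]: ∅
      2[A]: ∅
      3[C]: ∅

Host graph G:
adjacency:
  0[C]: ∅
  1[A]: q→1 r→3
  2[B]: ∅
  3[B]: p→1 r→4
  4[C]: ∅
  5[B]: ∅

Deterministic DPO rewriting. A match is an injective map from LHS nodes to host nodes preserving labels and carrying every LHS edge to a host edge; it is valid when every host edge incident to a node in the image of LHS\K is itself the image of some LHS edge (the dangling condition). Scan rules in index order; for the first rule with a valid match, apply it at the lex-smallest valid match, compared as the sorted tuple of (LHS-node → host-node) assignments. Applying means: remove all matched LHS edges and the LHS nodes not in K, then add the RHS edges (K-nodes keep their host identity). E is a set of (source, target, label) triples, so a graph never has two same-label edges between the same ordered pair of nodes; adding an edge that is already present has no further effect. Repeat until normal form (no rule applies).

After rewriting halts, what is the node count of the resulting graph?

start.  V:6 E:4  edges: 1-q->1 1-r->3 3-p->1 3-r->4
1. fire R2 via {0↦3, 1↦2, 2↦1, 3↦0}  →  V:5 E:3  edges: 1-q->1 1-r->3 3-r->4
2. fire R0 via {0↦1, 1↦3, 2↦4}  →  V:3 E:0  edges: ∅
final graph: no rule applies after step 2
NF nodes: {0:C, 1:A, 5:B}

Answer: 3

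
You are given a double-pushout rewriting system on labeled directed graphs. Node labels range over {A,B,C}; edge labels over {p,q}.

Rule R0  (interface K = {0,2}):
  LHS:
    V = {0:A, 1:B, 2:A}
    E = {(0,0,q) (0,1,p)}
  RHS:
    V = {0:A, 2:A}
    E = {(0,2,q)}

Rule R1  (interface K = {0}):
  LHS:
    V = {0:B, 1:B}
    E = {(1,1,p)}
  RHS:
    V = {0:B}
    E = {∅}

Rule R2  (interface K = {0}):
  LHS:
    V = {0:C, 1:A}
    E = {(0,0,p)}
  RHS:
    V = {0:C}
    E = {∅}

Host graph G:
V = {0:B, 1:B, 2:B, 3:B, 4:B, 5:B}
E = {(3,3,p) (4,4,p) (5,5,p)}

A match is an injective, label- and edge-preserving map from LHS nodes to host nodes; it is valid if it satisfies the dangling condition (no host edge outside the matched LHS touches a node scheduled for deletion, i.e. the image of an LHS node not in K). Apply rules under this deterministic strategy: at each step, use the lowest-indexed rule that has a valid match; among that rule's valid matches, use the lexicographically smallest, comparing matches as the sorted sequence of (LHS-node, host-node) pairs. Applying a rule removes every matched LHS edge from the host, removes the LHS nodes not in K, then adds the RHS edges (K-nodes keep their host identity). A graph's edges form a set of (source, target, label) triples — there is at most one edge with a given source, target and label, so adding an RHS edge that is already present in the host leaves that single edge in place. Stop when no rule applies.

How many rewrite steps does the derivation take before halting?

Answer: 3

Steps:
start.  V:6 E:3  edges: 3-p->3 4-p->4 5-p->5
1. fire R1 via {0↦0, 1↦3}  →  V:5 E:2  edges: 4-p->4 5-p->5
2. fire R1 via {0↦0, 1↦4}  →  V:4 E:1  edges: 5-p->5
3. fire R1 via {0↦0, 1↦5}  →  V:3 E:0  edges: ∅
normal form: no rule applies after step 3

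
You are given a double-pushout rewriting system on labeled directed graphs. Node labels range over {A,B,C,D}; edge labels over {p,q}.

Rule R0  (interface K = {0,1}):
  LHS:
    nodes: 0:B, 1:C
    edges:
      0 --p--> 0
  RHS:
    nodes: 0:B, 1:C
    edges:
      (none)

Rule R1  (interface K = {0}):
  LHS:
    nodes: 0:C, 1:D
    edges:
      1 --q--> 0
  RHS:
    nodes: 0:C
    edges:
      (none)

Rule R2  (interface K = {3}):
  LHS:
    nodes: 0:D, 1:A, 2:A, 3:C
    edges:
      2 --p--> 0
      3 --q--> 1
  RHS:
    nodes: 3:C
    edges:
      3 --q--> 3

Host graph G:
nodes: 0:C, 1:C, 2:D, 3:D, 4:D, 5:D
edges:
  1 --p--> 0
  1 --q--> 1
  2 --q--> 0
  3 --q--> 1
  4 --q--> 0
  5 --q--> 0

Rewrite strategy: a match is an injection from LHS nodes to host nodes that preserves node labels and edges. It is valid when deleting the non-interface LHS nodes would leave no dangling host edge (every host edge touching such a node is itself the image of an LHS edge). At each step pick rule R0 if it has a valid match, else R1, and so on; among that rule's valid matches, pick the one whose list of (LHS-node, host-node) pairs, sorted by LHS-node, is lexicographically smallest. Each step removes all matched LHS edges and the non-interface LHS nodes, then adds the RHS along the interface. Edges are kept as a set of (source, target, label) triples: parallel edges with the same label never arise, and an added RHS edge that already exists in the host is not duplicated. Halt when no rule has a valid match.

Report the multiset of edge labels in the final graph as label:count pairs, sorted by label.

[0] host  ⇒  6 nodes, 6 edges  {1-p->0 1-q->1 2-q->0 3-q->1 4-q->0 5-q->0}
[1] R1 @ {0↦0, 1↦2}  ⇒  5 nodes, 5 edges  {1-p->0 1-q->1 3-q->1 4-q->0 5-q->0}
[2] R1 @ {0↦0, 1↦4}  ⇒  4 nodes, 4 edges  {1-p->0 1-q->1 3-q->1 5-q->0}
[3] R1 @ {0↦0, 1↦5}  ⇒  3 nodes, 3 edges  {1-p->0 1-q->1 3-q->1}
[4] R1 @ {0↦1, 1↦3}  ⇒  2 nodes, 2 edges  {1-p->0 1-q->1}
halt: no rule applies after step 4
NF edges: [(1, 0, 'p'), (1, 1, 'q')]

Answer: p:1 q:1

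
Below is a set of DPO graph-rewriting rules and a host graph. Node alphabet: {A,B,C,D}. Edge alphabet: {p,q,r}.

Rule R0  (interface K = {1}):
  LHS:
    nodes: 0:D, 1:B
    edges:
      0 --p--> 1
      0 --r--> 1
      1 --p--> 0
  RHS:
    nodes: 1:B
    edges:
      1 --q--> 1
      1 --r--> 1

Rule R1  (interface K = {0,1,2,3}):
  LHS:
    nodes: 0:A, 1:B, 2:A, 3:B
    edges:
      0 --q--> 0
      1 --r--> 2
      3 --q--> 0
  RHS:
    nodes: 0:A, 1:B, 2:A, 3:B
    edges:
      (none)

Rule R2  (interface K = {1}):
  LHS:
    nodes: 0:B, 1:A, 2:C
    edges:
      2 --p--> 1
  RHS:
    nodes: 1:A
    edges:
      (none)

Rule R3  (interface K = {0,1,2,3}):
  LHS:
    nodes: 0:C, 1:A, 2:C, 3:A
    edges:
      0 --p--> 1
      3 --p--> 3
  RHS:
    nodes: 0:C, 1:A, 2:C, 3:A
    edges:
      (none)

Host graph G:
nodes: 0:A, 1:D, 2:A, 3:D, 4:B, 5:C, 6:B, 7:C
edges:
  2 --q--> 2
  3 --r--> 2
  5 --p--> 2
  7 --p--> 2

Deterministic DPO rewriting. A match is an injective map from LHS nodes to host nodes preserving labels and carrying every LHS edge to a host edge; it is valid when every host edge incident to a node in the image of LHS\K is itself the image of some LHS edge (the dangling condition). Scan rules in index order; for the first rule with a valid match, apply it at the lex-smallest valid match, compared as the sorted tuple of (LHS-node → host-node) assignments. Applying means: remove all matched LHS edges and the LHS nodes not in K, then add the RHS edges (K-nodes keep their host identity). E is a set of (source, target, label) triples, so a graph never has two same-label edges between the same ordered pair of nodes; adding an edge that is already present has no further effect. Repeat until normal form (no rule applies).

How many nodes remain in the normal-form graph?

start.  V:8 E:4  edges: 2-q->2 3-r->2 5-p->2 7-p->2
1. fire R2 via {0↦4, 1↦2, 2↦5}  →  V:6 E:3  edges: 2-q->2 3-r->2 7-p->2
2. fire R2 via {0↦6, 1↦2, 2↦7}  →  V:4 E:2  edges: 2-q->2 3-r->2
final graph: no rule applies after step 2
NF nodes: {0:A, 1:D, 2:A, 3:D}

Answer: 4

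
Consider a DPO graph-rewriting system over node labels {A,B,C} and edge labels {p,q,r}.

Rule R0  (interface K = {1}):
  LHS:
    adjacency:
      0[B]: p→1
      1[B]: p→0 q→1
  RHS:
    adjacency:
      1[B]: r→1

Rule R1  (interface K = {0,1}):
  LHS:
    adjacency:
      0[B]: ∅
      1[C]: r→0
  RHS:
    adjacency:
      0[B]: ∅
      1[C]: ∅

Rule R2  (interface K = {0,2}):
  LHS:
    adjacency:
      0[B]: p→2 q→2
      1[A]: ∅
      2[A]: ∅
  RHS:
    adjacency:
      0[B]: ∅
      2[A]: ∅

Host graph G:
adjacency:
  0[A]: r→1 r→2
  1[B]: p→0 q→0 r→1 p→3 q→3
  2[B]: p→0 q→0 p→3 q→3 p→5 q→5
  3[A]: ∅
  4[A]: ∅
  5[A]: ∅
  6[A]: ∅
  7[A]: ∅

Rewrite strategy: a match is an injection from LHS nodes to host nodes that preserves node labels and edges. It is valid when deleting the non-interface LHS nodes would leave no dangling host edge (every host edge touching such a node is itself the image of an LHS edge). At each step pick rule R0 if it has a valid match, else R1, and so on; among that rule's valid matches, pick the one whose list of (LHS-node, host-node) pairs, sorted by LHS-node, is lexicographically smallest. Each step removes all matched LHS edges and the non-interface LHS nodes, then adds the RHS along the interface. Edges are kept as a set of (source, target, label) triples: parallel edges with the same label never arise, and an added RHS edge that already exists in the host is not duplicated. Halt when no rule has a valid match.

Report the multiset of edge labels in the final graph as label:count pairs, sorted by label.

Answer: p:2 q:2 r:3

Rewrite trace:
initial: |V|=8 |E|=13  E = 0-r->1 0-r->2 1-p->0 1-q->0 1-r->1 1-p->3 1-q->3 2-p->0 2-q->0 2-p->3 2-q->3 2-p->5 2-q->5
step 1: apply R2 at {0↦1, 1↦4, 2↦0}  → |V|=7 |E|=11  E = 0-r->1 0-r->2 1-r->1 1-p->3 1-q->3 2-p->0 2-q->0 2-p->3 2-q->3 2-p->5 2-q->5
step 2: apply R2 at {0↦1, 1↦6, 2↦3}  → |V|=6 |E|=9  E = 0-r->1 0-r->2 1-r->1 2-p->0 2-q->0 2-p->3 2-q->3 2-p->5 2-q->5
step 3: apply R2 at {0↦2, 1↦7, 2↦0}  → |V|=5 |E|=7  E = 0-r->1 0-r->2 1-r->1 2-p->3 2-q->3 2-p->5 2-q->5
final graph: no rule applies after step 3
NF edges: [(0, 1, 'r'), (0, 2, 'r'), (1, 1, 'r'), (2, 3, 'p'), (2, 3, 'q'), (2, 5, 'p'), (2, 5, 'q')]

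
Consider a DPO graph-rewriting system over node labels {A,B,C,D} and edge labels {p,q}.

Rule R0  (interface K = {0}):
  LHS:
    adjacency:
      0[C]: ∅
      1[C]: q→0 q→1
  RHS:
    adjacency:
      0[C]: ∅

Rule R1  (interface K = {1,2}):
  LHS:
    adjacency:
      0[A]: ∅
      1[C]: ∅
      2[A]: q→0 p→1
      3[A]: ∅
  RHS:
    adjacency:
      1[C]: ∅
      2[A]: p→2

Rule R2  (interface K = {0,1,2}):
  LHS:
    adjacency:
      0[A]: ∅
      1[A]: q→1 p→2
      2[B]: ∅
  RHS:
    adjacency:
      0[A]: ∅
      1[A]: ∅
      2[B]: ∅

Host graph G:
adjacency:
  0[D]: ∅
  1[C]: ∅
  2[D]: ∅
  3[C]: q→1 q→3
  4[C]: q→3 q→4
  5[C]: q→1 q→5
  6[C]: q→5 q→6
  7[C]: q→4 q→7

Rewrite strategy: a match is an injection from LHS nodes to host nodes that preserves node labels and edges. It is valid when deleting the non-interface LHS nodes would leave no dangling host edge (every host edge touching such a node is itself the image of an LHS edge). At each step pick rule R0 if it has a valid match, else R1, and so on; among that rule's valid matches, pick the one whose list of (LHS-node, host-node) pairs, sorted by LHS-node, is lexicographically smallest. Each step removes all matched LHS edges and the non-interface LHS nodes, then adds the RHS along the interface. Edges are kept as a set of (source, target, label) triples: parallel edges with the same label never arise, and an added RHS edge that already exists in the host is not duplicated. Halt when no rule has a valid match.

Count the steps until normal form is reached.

start.  V:8 E:10  edges: 3-q->1 3-q->3 4-q->3 4-q->4 5-q->1 5-q->5 6-q->5 6-q->6 7-q->4 7-q->7
1. fire R0 via {0↦4, 1↦7}  →  V:7 E:8  edges: 3-q->1 3-q->3 4-q->3 4-q->4 5-q->1 5-q->5 6-q->5 6-q->6
2. fire R0 via {0↦3, 1↦4}  →  V:6 E:6  edges: 3-q->1 3-q->3 5-q->1 5-q->5 6-q->5 6-q->6
3. fire R0 via {0↦1, 1↦3}  →  V:5 E:4  edges: 5-q->1 5-q->5 6-q->5 6-q->6
4. fire R0 via {0↦5, 1↦6}  →  V:4 E:2  edges: 5-q->1 5-q->5
5. fire R0 via {0↦1, 1↦5}  →  V:3 E:0  edges: ∅
final graph: no rule applies after step 5

Answer: 5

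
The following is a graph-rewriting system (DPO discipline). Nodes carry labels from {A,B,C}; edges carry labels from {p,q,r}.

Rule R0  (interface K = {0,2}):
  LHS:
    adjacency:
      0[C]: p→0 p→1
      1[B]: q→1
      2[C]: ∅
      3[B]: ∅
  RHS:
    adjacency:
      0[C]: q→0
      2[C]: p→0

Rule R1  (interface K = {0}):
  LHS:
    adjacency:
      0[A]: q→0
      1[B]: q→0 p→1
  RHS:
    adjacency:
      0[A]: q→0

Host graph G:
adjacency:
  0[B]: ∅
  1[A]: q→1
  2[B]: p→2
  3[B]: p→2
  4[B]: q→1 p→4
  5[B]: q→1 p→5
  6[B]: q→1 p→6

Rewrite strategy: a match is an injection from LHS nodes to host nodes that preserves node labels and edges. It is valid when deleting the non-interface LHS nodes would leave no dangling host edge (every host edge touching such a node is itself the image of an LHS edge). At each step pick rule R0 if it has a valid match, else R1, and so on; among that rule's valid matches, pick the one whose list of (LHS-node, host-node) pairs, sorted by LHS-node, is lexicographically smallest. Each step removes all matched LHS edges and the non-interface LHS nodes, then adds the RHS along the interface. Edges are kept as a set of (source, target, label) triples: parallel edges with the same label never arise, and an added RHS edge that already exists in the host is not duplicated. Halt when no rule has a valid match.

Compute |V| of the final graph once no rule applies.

Answer: 4

Derivation:
[0] host  ⇒  7 nodes, 9 edges  {1-q->1 2-p->2 3-p->2 4-q->1 4-p->4 5-q->1 5-p->5 6-q->1 6-p->6}
[1] R1 @ {0↦1, 1↦4}  ⇒  6 nodes, 7 edges  {1-q->1 2-p->2 3-p->2 5-q->1 5-p->5 6-q->1 6-p->6}
[2] R1 @ {0↦1, 1↦5}  ⇒  5 nodes, 5 edges  {1-q->1 2-p->2 3-p->2 6-q->1 6-p->6}
[3] R1 @ {0↦1, 1↦6}  ⇒  4 nodes, 3 edges  {1-q->1 2-p->2 3-p->2}
normal form: no rule applies after step 3
NF nodes: {0:B, 1:A, 2:B, 3:B}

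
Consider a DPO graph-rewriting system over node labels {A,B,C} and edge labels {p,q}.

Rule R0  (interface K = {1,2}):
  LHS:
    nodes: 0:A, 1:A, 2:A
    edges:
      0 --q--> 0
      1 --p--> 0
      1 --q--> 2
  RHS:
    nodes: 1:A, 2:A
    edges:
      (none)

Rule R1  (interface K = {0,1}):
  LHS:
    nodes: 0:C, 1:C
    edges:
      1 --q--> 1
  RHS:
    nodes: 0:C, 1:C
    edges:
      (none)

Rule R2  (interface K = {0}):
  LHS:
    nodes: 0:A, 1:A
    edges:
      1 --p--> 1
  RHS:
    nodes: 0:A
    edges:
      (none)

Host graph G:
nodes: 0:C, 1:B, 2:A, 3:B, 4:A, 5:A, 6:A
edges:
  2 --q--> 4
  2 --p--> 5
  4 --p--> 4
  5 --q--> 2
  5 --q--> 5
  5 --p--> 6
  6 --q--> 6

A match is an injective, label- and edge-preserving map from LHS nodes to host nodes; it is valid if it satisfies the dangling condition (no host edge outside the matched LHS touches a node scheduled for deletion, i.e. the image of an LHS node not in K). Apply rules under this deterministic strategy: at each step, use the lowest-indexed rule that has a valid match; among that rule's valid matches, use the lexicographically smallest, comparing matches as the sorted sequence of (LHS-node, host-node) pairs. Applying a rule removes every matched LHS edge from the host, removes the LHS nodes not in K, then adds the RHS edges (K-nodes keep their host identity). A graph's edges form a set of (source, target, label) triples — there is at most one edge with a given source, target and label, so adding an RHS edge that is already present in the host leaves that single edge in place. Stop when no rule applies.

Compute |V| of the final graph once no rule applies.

Answer: 4

Rewrite trace:
[0] host  ⇒  7 nodes, 7 edges  {2-q->4 2-p->5 4-p->4 5-q->2 5-q->5 5-p->6 6-q->6}
[1] R0 @ {0↦6, 1↦5, 2↦2}  ⇒  6 nodes, 4 edges  {2-q->4 2-p->5 4-p->4 5-q->5}
[2] R0 @ {0↦5, 1↦2, 2↦4}  ⇒  5 nodes, 1 edges  {4-p->4}
[3] R2 @ {0↦2, 1↦4}  ⇒  4 nodes, 0 edges  {∅}
normal form: no rule applies after step 3
NF nodes: {0:C, 1:B, 2:A, 3:B}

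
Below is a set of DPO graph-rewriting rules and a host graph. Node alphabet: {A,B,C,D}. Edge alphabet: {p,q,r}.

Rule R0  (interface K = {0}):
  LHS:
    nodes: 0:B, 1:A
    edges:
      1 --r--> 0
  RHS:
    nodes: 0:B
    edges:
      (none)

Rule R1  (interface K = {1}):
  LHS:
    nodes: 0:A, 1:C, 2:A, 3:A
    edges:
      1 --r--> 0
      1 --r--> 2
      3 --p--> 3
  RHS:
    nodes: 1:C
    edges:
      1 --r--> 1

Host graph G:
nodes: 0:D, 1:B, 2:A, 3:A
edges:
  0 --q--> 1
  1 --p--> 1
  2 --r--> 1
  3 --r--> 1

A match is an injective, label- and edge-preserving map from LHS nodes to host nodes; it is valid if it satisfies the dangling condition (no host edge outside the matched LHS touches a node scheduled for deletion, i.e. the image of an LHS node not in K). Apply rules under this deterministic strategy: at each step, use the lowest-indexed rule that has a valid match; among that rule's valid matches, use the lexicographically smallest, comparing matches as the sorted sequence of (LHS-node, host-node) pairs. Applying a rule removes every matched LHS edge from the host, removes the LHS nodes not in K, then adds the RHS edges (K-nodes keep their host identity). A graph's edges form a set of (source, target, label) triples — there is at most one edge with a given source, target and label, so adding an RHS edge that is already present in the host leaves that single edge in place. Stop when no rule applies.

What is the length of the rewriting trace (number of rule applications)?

start.  V:4 E:4  edges: 0-q->1 1-p->1 2-r->1 3-r->1
1. fire R0 via {0↦1, 1↦2}  →  V:3 E:3  edges: 0-q->1 1-p->1 3-r->1
2. fire R0 via {0↦1, 1↦3}  →  V:2 E:2  edges: 0-q->1 1-p->1
final graph: no rule applies after step 2

Answer: 2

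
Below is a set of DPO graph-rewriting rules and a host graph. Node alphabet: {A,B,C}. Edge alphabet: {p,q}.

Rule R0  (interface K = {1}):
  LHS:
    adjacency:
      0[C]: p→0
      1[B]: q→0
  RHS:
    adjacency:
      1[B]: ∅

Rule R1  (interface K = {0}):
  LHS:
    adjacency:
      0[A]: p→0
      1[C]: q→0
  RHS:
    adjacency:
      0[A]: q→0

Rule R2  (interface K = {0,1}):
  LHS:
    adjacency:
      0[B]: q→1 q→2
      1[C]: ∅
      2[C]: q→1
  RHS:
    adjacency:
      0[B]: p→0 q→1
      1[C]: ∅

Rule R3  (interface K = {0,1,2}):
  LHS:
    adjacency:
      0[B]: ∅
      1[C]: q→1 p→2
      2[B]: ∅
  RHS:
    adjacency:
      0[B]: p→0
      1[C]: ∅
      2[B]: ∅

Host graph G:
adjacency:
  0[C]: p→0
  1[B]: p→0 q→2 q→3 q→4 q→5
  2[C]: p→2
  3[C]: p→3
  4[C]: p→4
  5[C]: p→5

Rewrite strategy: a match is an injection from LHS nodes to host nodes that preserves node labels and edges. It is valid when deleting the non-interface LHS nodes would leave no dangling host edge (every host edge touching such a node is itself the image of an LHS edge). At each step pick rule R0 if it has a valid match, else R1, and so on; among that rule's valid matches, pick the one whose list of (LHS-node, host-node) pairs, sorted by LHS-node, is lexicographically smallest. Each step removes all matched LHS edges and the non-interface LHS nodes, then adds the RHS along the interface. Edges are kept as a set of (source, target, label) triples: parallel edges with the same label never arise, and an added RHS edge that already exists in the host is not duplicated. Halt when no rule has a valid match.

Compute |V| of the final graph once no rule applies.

Answer: 2

Steps:
start.  V:6 E:10  edges: 0-p->0 1-p->0 1-q->2 1-q->3 1-q->4 1-q->5 2-p->2 3-p->3 4-p->4 5-p->5
1. fire R0 via {0↦2, 1↦1}  →  V:5 E:8  edges: 0-p->0 1-p->0 1-q->3 1-q->4 1-q->5 3-p->3 4-p->4 5-p->5
2. fire R0 via {0↦3, 1↦1}  →  V:4 E:6  edges: 0-p->0 1-p->0 1-q->4 1-q->5 4-p->4 5-p->5
3. fire R0 via {0↦4, 1↦1}  →  V:3 E:4  edges: 0-p->0 1-p->0 1-q->5 5-p->5
4. fire R0 via {0↦5, 1↦1}  →  V:2 E:2  edges: 0-p->0 1-p->0
halt: no rule applies after step 4
NF nodes: {0:C, 1:B}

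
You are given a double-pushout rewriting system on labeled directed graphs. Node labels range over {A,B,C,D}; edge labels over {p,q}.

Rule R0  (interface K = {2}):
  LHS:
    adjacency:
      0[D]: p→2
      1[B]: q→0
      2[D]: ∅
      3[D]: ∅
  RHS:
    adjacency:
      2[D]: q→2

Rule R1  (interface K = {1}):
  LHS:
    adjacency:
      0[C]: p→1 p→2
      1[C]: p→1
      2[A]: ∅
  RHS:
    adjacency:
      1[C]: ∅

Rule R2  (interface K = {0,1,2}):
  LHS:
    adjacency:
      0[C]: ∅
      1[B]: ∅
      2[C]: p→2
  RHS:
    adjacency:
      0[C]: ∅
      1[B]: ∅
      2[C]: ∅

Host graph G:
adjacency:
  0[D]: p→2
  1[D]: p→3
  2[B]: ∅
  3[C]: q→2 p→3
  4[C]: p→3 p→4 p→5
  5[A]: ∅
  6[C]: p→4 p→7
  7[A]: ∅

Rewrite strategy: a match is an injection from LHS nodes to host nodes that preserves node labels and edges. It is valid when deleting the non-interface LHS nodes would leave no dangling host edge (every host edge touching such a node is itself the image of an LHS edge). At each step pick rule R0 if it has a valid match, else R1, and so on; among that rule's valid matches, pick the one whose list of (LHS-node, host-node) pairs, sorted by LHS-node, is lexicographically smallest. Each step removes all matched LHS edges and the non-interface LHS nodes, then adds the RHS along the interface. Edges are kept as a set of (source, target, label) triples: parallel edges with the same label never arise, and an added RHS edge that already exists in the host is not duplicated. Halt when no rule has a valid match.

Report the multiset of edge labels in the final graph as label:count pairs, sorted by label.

Answer: p:2 q:1

Rewrite trace:
initial: |V|=8 |E|=9  E = 0-p->2 1-p->3 3-q->2 3-p->3 4-p->3 4-p->4 4-p->5 6-p->4 6-p->7
step 1: apply R1 at {0↦6, 1↦4, 2↦7}  → |V|=6 |E|=6  E = 0-p->2 1-p->3 3-q->2 3-p->3 4-p->3 4-p->5
step 2: apply R1 at {0↦4, 1↦3, 2↦5}  → |V|=4 |E|=3  E = 0-p->2 1-p->3 3-q->2
final graph: no rule applies after step 2
NF edges: [(0, 2, 'p'), (1, 3, 'p'), (3, 2, 'q')]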